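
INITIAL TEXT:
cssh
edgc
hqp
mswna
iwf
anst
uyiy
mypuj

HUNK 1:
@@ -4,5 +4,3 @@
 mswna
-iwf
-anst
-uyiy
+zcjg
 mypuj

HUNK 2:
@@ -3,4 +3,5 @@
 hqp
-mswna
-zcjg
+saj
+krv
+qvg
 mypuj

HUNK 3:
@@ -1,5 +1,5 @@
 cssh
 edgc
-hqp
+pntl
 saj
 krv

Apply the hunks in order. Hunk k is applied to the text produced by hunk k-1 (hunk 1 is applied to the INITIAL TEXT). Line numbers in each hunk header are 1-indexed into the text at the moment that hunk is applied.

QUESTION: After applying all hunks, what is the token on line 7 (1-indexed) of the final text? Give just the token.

Answer: mypuj

Derivation:
Hunk 1: at line 4 remove [iwf,anst,uyiy] add [zcjg] -> 6 lines: cssh edgc hqp mswna zcjg mypuj
Hunk 2: at line 3 remove [mswna,zcjg] add [saj,krv,qvg] -> 7 lines: cssh edgc hqp saj krv qvg mypuj
Hunk 3: at line 1 remove [hqp] add [pntl] -> 7 lines: cssh edgc pntl saj krv qvg mypuj
Final line 7: mypuj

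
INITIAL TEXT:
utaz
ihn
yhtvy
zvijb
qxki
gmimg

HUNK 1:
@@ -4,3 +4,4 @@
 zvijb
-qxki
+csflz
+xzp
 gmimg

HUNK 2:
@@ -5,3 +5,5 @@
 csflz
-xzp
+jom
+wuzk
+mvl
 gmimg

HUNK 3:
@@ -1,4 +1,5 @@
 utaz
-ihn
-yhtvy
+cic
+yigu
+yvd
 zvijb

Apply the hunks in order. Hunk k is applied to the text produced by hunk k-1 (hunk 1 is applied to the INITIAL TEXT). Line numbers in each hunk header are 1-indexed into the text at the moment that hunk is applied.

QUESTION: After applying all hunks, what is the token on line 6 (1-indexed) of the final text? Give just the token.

Hunk 1: at line 4 remove [qxki] add [csflz,xzp] -> 7 lines: utaz ihn yhtvy zvijb csflz xzp gmimg
Hunk 2: at line 5 remove [xzp] add [jom,wuzk,mvl] -> 9 lines: utaz ihn yhtvy zvijb csflz jom wuzk mvl gmimg
Hunk 3: at line 1 remove [ihn,yhtvy] add [cic,yigu,yvd] -> 10 lines: utaz cic yigu yvd zvijb csflz jom wuzk mvl gmimg
Final line 6: csflz

Answer: csflz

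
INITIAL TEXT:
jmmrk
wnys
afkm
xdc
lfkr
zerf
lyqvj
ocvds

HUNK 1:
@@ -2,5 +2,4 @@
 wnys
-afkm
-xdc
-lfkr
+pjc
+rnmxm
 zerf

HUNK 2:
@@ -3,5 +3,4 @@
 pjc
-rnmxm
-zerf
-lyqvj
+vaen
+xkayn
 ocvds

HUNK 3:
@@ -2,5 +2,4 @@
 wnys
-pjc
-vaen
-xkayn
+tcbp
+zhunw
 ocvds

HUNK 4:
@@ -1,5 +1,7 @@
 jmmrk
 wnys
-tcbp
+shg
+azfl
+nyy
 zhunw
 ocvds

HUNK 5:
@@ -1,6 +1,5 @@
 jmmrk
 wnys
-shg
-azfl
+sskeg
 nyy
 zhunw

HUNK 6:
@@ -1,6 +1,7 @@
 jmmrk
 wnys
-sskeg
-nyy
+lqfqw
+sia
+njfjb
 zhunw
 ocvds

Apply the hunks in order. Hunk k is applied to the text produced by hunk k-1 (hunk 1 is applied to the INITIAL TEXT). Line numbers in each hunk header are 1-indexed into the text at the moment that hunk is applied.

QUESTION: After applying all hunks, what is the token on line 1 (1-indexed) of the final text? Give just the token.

Answer: jmmrk

Derivation:
Hunk 1: at line 2 remove [afkm,xdc,lfkr] add [pjc,rnmxm] -> 7 lines: jmmrk wnys pjc rnmxm zerf lyqvj ocvds
Hunk 2: at line 3 remove [rnmxm,zerf,lyqvj] add [vaen,xkayn] -> 6 lines: jmmrk wnys pjc vaen xkayn ocvds
Hunk 3: at line 2 remove [pjc,vaen,xkayn] add [tcbp,zhunw] -> 5 lines: jmmrk wnys tcbp zhunw ocvds
Hunk 4: at line 1 remove [tcbp] add [shg,azfl,nyy] -> 7 lines: jmmrk wnys shg azfl nyy zhunw ocvds
Hunk 5: at line 1 remove [shg,azfl] add [sskeg] -> 6 lines: jmmrk wnys sskeg nyy zhunw ocvds
Hunk 6: at line 1 remove [sskeg,nyy] add [lqfqw,sia,njfjb] -> 7 lines: jmmrk wnys lqfqw sia njfjb zhunw ocvds
Final line 1: jmmrk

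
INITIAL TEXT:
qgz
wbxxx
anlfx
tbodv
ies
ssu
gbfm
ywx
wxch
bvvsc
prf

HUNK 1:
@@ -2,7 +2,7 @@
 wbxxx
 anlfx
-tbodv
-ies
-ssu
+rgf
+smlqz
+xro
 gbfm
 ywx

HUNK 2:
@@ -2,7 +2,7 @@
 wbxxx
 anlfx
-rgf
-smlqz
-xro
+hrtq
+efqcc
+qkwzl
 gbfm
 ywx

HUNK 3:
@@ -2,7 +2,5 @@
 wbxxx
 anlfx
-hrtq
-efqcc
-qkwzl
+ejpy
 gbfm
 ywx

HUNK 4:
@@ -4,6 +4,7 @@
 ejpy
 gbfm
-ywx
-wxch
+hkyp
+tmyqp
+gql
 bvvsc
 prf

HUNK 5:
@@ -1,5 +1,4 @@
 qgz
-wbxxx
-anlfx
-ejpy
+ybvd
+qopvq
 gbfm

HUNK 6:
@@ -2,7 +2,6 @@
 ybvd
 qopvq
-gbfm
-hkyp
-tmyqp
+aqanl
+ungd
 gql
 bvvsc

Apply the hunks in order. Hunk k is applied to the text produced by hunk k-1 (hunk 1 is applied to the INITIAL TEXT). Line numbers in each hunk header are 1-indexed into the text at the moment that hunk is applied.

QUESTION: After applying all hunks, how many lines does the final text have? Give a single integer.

Hunk 1: at line 2 remove [tbodv,ies,ssu] add [rgf,smlqz,xro] -> 11 lines: qgz wbxxx anlfx rgf smlqz xro gbfm ywx wxch bvvsc prf
Hunk 2: at line 2 remove [rgf,smlqz,xro] add [hrtq,efqcc,qkwzl] -> 11 lines: qgz wbxxx anlfx hrtq efqcc qkwzl gbfm ywx wxch bvvsc prf
Hunk 3: at line 2 remove [hrtq,efqcc,qkwzl] add [ejpy] -> 9 lines: qgz wbxxx anlfx ejpy gbfm ywx wxch bvvsc prf
Hunk 4: at line 4 remove [ywx,wxch] add [hkyp,tmyqp,gql] -> 10 lines: qgz wbxxx anlfx ejpy gbfm hkyp tmyqp gql bvvsc prf
Hunk 5: at line 1 remove [wbxxx,anlfx,ejpy] add [ybvd,qopvq] -> 9 lines: qgz ybvd qopvq gbfm hkyp tmyqp gql bvvsc prf
Hunk 6: at line 2 remove [gbfm,hkyp,tmyqp] add [aqanl,ungd] -> 8 lines: qgz ybvd qopvq aqanl ungd gql bvvsc prf
Final line count: 8

Answer: 8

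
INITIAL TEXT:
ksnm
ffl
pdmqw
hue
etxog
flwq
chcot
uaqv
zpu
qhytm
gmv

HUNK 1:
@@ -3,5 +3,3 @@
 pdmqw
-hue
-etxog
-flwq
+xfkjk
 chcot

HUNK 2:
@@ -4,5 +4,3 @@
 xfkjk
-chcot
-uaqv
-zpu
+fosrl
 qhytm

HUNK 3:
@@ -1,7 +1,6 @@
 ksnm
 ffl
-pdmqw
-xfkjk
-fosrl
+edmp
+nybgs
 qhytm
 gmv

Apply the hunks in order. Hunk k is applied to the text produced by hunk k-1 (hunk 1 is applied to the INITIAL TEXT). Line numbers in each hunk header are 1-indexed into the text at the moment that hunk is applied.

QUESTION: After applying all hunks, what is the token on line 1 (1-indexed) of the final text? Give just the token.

Hunk 1: at line 3 remove [hue,etxog,flwq] add [xfkjk] -> 9 lines: ksnm ffl pdmqw xfkjk chcot uaqv zpu qhytm gmv
Hunk 2: at line 4 remove [chcot,uaqv,zpu] add [fosrl] -> 7 lines: ksnm ffl pdmqw xfkjk fosrl qhytm gmv
Hunk 3: at line 1 remove [pdmqw,xfkjk,fosrl] add [edmp,nybgs] -> 6 lines: ksnm ffl edmp nybgs qhytm gmv
Final line 1: ksnm

Answer: ksnm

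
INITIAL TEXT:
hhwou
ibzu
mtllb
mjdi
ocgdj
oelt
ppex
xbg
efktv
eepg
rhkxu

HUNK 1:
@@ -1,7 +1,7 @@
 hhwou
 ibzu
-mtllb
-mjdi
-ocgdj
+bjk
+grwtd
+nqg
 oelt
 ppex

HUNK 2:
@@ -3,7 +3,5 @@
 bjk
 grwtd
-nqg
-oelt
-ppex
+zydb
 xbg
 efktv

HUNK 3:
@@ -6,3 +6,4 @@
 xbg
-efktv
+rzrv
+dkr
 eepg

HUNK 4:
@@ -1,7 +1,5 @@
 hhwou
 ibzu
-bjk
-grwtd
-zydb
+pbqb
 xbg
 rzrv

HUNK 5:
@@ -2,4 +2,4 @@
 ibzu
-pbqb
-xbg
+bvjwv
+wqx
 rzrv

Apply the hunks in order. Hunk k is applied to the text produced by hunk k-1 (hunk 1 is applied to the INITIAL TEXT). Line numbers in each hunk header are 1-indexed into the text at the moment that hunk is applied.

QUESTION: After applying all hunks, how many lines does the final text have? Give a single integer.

Hunk 1: at line 1 remove [mtllb,mjdi,ocgdj] add [bjk,grwtd,nqg] -> 11 lines: hhwou ibzu bjk grwtd nqg oelt ppex xbg efktv eepg rhkxu
Hunk 2: at line 3 remove [nqg,oelt,ppex] add [zydb] -> 9 lines: hhwou ibzu bjk grwtd zydb xbg efktv eepg rhkxu
Hunk 3: at line 6 remove [efktv] add [rzrv,dkr] -> 10 lines: hhwou ibzu bjk grwtd zydb xbg rzrv dkr eepg rhkxu
Hunk 4: at line 1 remove [bjk,grwtd,zydb] add [pbqb] -> 8 lines: hhwou ibzu pbqb xbg rzrv dkr eepg rhkxu
Hunk 5: at line 2 remove [pbqb,xbg] add [bvjwv,wqx] -> 8 lines: hhwou ibzu bvjwv wqx rzrv dkr eepg rhkxu
Final line count: 8

Answer: 8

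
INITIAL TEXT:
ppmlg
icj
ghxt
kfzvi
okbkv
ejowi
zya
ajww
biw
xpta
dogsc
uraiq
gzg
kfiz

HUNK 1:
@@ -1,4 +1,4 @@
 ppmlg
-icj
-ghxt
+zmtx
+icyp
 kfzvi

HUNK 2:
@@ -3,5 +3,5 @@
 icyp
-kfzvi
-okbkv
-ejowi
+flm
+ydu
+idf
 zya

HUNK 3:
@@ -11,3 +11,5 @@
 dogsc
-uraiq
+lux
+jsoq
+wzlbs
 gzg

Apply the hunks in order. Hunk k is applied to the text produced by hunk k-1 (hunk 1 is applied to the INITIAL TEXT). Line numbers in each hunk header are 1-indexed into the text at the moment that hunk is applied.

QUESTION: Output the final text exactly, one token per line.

Hunk 1: at line 1 remove [icj,ghxt] add [zmtx,icyp] -> 14 lines: ppmlg zmtx icyp kfzvi okbkv ejowi zya ajww biw xpta dogsc uraiq gzg kfiz
Hunk 2: at line 3 remove [kfzvi,okbkv,ejowi] add [flm,ydu,idf] -> 14 lines: ppmlg zmtx icyp flm ydu idf zya ajww biw xpta dogsc uraiq gzg kfiz
Hunk 3: at line 11 remove [uraiq] add [lux,jsoq,wzlbs] -> 16 lines: ppmlg zmtx icyp flm ydu idf zya ajww biw xpta dogsc lux jsoq wzlbs gzg kfiz

Answer: ppmlg
zmtx
icyp
flm
ydu
idf
zya
ajww
biw
xpta
dogsc
lux
jsoq
wzlbs
gzg
kfiz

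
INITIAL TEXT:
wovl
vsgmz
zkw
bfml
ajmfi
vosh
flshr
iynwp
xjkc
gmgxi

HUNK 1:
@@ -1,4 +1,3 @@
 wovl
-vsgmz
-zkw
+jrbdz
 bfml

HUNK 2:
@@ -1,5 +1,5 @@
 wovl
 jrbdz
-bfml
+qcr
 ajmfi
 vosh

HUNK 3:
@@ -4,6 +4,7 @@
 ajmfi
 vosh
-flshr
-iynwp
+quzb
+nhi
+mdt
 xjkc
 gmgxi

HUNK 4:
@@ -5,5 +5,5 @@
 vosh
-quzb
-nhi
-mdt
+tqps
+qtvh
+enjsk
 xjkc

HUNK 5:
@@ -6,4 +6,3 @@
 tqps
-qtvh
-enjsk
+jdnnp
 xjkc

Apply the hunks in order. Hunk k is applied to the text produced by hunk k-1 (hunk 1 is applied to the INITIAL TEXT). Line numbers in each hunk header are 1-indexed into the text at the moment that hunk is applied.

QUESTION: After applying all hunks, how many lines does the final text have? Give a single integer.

Answer: 9

Derivation:
Hunk 1: at line 1 remove [vsgmz,zkw] add [jrbdz] -> 9 lines: wovl jrbdz bfml ajmfi vosh flshr iynwp xjkc gmgxi
Hunk 2: at line 1 remove [bfml] add [qcr] -> 9 lines: wovl jrbdz qcr ajmfi vosh flshr iynwp xjkc gmgxi
Hunk 3: at line 4 remove [flshr,iynwp] add [quzb,nhi,mdt] -> 10 lines: wovl jrbdz qcr ajmfi vosh quzb nhi mdt xjkc gmgxi
Hunk 4: at line 5 remove [quzb,nhi,mdt] add [tqps,qtvh,enjsk] -> 10 lines: wovl jrbdz qcr ajmfi vosh tqps qtvh enjsk xjkc gmgxi
Hunk 5: at line 6 remove [qtvh,enjsk] add [jdnnp] -> 9 lines: wovl jrbdz qcr ajmfi vosh tqps jdnnp xjkc gmgxi
Final line count: 9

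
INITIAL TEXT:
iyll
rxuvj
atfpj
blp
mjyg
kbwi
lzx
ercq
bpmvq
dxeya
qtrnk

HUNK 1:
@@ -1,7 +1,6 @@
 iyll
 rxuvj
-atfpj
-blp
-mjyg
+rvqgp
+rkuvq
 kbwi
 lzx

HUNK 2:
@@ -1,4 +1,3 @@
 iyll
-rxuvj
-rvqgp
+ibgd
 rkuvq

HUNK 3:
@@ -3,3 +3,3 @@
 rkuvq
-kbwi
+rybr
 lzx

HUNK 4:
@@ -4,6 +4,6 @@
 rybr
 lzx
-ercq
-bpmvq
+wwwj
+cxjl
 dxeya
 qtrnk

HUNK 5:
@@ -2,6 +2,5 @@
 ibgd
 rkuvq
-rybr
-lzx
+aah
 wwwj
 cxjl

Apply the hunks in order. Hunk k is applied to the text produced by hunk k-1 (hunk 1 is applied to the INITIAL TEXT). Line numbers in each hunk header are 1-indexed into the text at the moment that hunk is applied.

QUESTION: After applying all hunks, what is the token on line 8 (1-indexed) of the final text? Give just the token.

Hunk 1: at line 1 remove [atfpj,blp,mjyg] add [rvqgp,rkuvq] -> 10 lines: iyll rxuvj rvqgp rkuvq kbwi lzx ercq bpmvq dxeya qtrnk
Hunk 2: at line 1 remove [rxuvj,rvqgp] add [ibgd] -> 9 lines: iyll ibgd rkuvq kbwi lzx ercq bpmvq dxeya qtrnk
Hunk 3: at line 3 remove [kbwi] add [rybr] -> 9 lines: iyll ibgd rkuvq rybr lzx ercq bpmvq dxeya qtrnk
Hunk 4: at line 4 remove [ercq,bpmvq] add [wwwj,cxjl] -> 9 lines: iyll ibgd rkuvq rybr lzx wwwj cxjl dxeya qtrnk
Hunk 5: at line 2 remove [rybr,lzx] add [aah] -> 8 lines: iyll ibgd rkuvq aah wwwj cxjl dxeya qtrnk
Final line 8: qtrnk

Answer: qtrnk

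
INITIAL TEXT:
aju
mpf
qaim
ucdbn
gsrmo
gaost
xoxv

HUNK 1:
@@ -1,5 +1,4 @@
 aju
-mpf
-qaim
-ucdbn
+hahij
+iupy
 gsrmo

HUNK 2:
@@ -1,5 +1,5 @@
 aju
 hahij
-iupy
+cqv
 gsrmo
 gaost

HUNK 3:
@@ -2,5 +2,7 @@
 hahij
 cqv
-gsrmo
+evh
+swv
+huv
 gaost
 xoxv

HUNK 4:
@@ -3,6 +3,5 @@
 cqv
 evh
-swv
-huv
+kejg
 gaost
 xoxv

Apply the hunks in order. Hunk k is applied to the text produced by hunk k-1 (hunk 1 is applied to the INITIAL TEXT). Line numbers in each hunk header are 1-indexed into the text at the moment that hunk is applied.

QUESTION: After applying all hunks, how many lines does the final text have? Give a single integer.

Hunk 1: at line 1 remove [mpf,qaim,ucdbn] add [hahij,iupy] -> 6 lines: aju hahij iupy gsrmo gaost xoxv
Hunk 2: at line 1 remove [iupy] add [cqv] -> 6 lines: aju hahij cqv gsrmo gaost xoxv
Hunk 3: at line 2 remove [gsrmo] add [evh,swv,huv] -> 8 lines: aju hahij cqv evh swv huv gaost xoxv
Hunk 4: at line 3 remove [swv,huv] add [kejg] -> 7 lines: aju hahij cqv evh kejg gaost xoxv
Final line count: 7

Answer: 7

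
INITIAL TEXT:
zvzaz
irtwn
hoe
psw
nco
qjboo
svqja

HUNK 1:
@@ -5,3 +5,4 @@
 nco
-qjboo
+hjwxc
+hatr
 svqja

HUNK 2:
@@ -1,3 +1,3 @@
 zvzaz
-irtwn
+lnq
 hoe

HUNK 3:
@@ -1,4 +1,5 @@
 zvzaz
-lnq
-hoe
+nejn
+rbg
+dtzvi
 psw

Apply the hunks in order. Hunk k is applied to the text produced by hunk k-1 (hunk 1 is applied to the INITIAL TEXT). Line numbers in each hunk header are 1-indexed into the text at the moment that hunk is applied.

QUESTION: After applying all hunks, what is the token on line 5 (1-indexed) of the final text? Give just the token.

Answer: psw

Derivation:
Hunk 1: at line 5 remove [qjboo] add [hjwxc,hatr] -> 8 lines: zvzaz irtwn hoe psw nco hjwxc hatr svqja
Hunk 2: at line 1 remove [irtwn] add [lnq] -> 8 lines: zvzaz lnq hoe psw nco hjwxc hatr svqja
Hunk 3: at line 1 remove [lnq,hoe] add [nejn,rbg,dtzvi] -> 9 lines: zvzaz nejn rbg dtzvi psw nco hjwxc hatr svqja
Final line 5: psw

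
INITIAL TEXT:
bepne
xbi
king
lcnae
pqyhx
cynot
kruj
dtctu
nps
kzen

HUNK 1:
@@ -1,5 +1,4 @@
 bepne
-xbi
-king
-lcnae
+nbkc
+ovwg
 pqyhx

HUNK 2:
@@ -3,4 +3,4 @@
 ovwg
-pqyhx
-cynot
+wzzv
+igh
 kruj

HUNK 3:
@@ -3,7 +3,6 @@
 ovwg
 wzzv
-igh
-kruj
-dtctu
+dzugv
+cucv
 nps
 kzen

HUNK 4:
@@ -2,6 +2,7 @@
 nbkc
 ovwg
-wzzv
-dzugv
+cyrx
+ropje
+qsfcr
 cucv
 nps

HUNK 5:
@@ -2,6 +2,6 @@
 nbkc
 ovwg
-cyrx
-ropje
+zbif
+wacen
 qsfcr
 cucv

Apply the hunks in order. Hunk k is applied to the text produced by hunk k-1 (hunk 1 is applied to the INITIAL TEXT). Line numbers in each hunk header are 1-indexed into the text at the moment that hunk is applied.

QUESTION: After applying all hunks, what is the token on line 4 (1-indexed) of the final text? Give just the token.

Answer: zbif

Derivation:
Hunk 1: at line 1 remove [xbi,king,lcnae] add [nbkc,ovwg] -> 9 lines: bepne nbkc ovwg pqyhx cynot kruj dtctu nps kzen
Hunk 2: at line 3 remove [pqyhx,cynot] add [wzzv,igh] -> 9 lines: bepne nbkc ovwg wzzv igh kruj dtctu nps kzen
Hunk 3: at line 3 remove [igh,kruj,dtctu] add [dzugv,cucv] -> 8 lines: bepne nbkc ovwg wzzv dzugv cucv nps kzen
Hunk 4: at line 2 remove [wzzv,dzugv] add [cyrx,ropje,qsfcr] -> 9 lines: bepne nbkc ovwg cyrx ropje qsfcr cucv nps kzen
Hunk 5: at line 2 remove [cyrx,ropje] add [zbif,wacen] -> 9 lines: bepne nbkc ovwg zbif wacen qsfcr cucv nps kzen
Final line 4: zbif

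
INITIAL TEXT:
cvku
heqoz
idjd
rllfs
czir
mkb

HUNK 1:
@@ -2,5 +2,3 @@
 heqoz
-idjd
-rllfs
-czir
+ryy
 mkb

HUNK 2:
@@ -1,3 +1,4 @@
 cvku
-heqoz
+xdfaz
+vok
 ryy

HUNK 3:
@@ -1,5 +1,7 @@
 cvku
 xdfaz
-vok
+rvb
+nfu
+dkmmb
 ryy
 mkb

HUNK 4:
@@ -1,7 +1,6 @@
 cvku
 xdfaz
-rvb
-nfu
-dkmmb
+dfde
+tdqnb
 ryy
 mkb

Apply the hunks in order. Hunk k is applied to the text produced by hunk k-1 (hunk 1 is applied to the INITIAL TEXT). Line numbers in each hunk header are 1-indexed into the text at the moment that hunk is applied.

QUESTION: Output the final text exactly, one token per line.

Answer: cvku
xdfaz
dfde
tdqnb
ryy
mkb

Derivation:
Hunk 1: at line 2 remove [idjd,rllfs,czir] add [ryy] -> 4 lines: cvku heqoz ryy mkb
Hunk 2: at line 1 remove [heqoz] add [xdfaz,vok] -> 5 lines: cvku xdfaz vok ryy mkb
Hunk 3: at line 1 remove [vok] add [rvb,nfu,dkmmb] -> 7 lines: cvku xdfaz rvb nfu dkmmb ryy mkb
Hunk 4: at line 1 remove [rvb,nfu,dkmmb] add [dfde,tdqnb] -> 6 lines: cvku xdfaz dfde tdqnb ryy mkb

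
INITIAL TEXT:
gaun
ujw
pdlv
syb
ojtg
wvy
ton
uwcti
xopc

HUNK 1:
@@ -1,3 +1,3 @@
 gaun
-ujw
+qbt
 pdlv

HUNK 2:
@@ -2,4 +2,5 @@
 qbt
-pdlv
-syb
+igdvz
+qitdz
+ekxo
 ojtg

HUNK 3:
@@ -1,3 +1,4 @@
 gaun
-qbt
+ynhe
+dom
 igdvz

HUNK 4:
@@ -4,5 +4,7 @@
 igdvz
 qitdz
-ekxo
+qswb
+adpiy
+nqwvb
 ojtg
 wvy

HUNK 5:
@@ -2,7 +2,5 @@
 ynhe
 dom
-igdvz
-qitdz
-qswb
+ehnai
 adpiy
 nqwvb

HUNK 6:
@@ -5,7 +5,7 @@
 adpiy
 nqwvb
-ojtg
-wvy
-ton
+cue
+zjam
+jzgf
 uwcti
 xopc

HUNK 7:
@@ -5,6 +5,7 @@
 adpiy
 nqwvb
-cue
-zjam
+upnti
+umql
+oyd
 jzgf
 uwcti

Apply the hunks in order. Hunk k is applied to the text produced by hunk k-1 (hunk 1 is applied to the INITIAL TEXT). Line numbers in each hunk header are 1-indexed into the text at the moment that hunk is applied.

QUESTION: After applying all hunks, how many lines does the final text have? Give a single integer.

Answer: 12

Derivation:
Hunk 1: at line 1 remove [ujw] add [qbt] -> 9 lines: gaun qbt pdlv syb ojtg wvy ton uwcti xopc
Hunk 2: at line 2 remove [pdlv,syb] add [igdvz,qitdz,ekxo] -> 10 lines: gaun qbt igdvz qitdz ekxo ojtg wvy ton uwcti xopc
Hunk 3: at line 1 remove [qbt] add [ynhe,dom] -> 11 lines: gaun ynhe dom igdvz qitdz ekxo ojtg wvy ton uwcti xopc
Hunk 4: at line 4 remove [ekxo] add [qswb,adpiy,nqwvb] -> 13 lines: gaun ynhe dom igdvz qitdz qswb adpiy nqwvb ojtg wvy ton uwcti xopc
Hunk 5: at line 2 remove [igdvz,qitdz,qswb] add [ehnai] -> 11 lines: gaun ynhe dom ehnai adpiy nqwvb ojtg wvy ton uwcti xopc
Hunk 6: at line 5 remove [ojtg,wvy,ton] add [cue,zjam,jzgf] -> 11 lines: gaun ynhe dom ehnai adpiy nqwvb cue zjam jzgf uwcti xopc
Hunk 7: at line 5 remove [cue,zjam] add [upnti,umql,oyd] -> 12 lines: gaun ynhe dom ehnai adpiy nqwvb upnti umql oyd jzgf uwcti xopc
Final line count: 12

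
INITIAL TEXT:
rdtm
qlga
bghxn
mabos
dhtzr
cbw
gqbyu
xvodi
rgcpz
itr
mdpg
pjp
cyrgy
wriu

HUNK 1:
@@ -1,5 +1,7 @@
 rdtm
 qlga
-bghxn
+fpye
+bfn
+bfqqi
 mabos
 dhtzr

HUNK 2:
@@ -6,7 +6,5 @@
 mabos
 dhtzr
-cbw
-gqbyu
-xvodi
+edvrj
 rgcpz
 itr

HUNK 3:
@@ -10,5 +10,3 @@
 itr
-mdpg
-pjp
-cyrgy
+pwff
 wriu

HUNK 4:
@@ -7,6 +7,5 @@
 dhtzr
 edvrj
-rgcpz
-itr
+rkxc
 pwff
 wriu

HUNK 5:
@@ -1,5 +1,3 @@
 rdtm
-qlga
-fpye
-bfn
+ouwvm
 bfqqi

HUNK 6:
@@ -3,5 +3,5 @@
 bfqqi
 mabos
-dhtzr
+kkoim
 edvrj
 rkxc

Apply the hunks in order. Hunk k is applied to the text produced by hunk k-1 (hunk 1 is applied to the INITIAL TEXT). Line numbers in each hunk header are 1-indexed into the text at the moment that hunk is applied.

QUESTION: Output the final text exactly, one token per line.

Hunk 1: at line 1 remove [bghxn] add [fpye,bfn,bfqqi] -> 16 lines: rdtm qlga fpye bfn bfqqi mabos dhtzr cbw gqbyu xvodi rgcpz itr mdpg pjp cyrgy wriu
Hunk 2: at line 6 remove [cbw,gqbyu,xvodi] add [edvrj] -> 14 lines: rdtm qlga fpye bfn bfqqi mabos dhtzr edvrj rgcpz itr mdpg pjp cyrgy wriu
Hunk 3: at line 10 remove [mdpg,pjp,cyrgy] add [pwff] -> 12 lines: rdtm qlga fpye bfn bfqqi mabos dhtzr edvrj rgcpz itr pwff wriu
Hunk 4: at line 7 remove [rgcpz,itr] add [rkxc] -> 11 lines: rdtm qlga fpye bfn bfqqi mabos dhtzr edvrj rkxc pwff wriu
Hunk 5: at line 1 remove [qlga,fpye,bfn] add [ouwvm] -> 9 lines: rdtm ouwvm bfqqi mabos dhtzr edvrj rkxc pwff wriu
Hunk 6: at line 3 remove [dhtzr] add [kkoim] -> 9 lines: rdtm ouwvm bfqqi mabos kkoim edvrj rkxc pwff wriu

Answer: rdtm
ouwvm
bfqqi
mabos
kkoim
edvrj
rkxc
pwff
wriu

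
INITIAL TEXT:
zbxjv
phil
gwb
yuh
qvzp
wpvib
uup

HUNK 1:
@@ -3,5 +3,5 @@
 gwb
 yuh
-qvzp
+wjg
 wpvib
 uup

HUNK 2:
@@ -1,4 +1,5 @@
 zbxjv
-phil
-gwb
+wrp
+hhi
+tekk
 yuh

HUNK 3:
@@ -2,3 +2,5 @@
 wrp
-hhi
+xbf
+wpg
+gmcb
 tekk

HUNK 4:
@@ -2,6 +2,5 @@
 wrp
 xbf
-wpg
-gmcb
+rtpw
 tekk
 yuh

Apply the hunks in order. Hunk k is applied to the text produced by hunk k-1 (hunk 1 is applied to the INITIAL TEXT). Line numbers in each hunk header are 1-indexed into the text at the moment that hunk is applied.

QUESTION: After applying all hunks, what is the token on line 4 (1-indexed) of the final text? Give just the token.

Answer: rtpw

Derivation:
Hunk 1: at line 3 remove [qvzp] add [wjg] -> 7 lines: zbxjv phil gwb yuh wjg wpvib uup
Hunk 2: at line 1 remove [phil,gwb] add [wrp,hhi,tekk] -> 8 lines: zbxjv wrp hhi tekk yuh wjg wpvib uup
Hunk 3: at line 2 remove [hhi] add [xbf,wpg,gmcb] -> 10 lines: zbxjv wrp xbf wpg gmcb tekk yuh wjg wpvib uup
Hunk 4: at line 2 remove [wpg,gmcb] add [rtpw] -> 9 lines: zbxjv wrp xbf rtpw tekk yuh wjg wpvib uup
Final line 4: rtpw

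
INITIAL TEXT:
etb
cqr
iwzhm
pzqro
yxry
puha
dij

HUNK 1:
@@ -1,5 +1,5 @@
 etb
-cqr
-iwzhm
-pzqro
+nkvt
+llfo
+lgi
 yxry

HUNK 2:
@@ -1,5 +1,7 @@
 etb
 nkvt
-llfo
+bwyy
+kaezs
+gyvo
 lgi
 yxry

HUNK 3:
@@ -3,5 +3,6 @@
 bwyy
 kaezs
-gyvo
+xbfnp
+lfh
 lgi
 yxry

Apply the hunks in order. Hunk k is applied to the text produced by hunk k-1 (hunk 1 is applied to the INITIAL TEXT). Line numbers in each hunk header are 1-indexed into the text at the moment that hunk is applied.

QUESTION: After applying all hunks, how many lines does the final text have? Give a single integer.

Hunk 1: at line 1 remove [cqr,iwzhm,pzqro] add [nkvt,llfo,lgi] -> 7 lines: etb nkvt llfo lgi yxry puha dij
Hunk 2: at line 1 remove [llfo] add [bwyy,kaezs,gyvo] -> 9 lines: etb nkvt bwyy kaezs gyvo lgi yxry puha dij
Hunk 3: at line 3 remove [gyvo] add [xbfnp,lfh] -> 10 lines: etb nkvt bwyy kaezs xbfnp lfh lgi yxry puha dij
Final line count: 10

Answer: 10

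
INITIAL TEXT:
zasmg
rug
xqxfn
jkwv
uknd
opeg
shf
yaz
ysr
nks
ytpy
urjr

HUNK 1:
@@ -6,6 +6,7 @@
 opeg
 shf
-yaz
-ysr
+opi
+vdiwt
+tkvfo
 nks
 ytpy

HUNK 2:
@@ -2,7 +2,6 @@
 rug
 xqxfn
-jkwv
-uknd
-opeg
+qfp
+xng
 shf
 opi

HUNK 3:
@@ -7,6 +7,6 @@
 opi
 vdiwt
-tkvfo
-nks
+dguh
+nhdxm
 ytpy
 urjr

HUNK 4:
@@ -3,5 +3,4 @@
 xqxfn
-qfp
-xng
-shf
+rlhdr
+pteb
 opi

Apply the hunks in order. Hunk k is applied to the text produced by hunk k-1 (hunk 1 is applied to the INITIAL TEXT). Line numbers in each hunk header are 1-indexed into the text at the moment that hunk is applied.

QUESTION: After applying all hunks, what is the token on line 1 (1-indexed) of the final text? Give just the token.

Hunk 1: at line 6 remove [yaz,ysr] add [opi,vdiwt,tkvfo] -> 13 lines: zasmg rug xqxfn jkwv uknd opeg shf opi vdiwt tkvfo nks ytpy urjr
Hunk 2: at line 2 remove [jkwv,uknd,opeg] add [qfp,xng] -> 12 lines: zasmg rug xqxfn qfp xng shf opi vdiwt tkvfo nks ytpy urjr
Hunk 3: at line 7 remove [tkvfo,nks] add [dguh,nhdxm] -> 12 lines: zasmg rug xqxfn qfp xng shf opi vdiwt dguh nhdxm ytpy urjr
Hunk 4: at line 3 remove [qfp,xng,shf] add [rlhdr,pteb] -> 11 lines: zasmg rug xqxfn rlhdr pteb opi vdiwt dguh nhdxm ytpy urjr
Final line 1: zasmg

Answer: zasmg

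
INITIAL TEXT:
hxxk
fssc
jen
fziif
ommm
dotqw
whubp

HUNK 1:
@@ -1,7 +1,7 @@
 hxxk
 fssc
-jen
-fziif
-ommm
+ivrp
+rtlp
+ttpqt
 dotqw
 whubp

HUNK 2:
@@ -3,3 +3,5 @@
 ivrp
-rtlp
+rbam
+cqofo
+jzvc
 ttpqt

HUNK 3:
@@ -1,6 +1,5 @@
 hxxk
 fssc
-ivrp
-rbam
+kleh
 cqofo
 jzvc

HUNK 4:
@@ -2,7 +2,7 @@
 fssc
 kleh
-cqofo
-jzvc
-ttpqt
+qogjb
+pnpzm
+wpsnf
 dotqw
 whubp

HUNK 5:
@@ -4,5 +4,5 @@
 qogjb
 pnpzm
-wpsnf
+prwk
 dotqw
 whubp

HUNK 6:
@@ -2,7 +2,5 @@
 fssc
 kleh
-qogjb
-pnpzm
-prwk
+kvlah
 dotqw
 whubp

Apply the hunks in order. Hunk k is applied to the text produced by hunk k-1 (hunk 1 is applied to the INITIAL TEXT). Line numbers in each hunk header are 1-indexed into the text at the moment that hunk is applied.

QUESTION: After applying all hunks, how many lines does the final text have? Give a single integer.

Hunk 1: at line 1 remove [jen,fziif,ommm] add [ivrp,rtlp,ttpqt] -> 7 lines: hxxk fssc ivrp rtlp ttpqt dotqw whubp
Hunk 2: at line 3 remove [rtlp] add [rbam,cqofo,jzvc] -> 9 lines: hxxk fssc ivrp rbam cqofo jzvc ttpqt dotqw whubp
Hunk 3: at line 1 remove [ivrp,rbam] add [kleh] -> 8 lines: hxxk fssc kleh cqofo jzvc ttpqt dotqw whubp
Hunk 4: at line 2 remove [cqofo,jzvc,ttpqt] add [qogjb,pnpzm,wpsnf] -> 8 lines: hxxk fssc kleh qogjb pnpzm wpsnf dotqw whubp
Hunk 5: at line 4 remove [wpsnf] add [prwk] -> 8 lines: hxxk fssc kleh qogjb pnpzm prwk dotqw whubp
Hunk 6: at line 2 remove [qogjb,pnpzm,prwk] add [kvlah] -> 6 lines: hxxk fssc kleh kvlah dotqw whubp
Final line count: 6

Answer: 6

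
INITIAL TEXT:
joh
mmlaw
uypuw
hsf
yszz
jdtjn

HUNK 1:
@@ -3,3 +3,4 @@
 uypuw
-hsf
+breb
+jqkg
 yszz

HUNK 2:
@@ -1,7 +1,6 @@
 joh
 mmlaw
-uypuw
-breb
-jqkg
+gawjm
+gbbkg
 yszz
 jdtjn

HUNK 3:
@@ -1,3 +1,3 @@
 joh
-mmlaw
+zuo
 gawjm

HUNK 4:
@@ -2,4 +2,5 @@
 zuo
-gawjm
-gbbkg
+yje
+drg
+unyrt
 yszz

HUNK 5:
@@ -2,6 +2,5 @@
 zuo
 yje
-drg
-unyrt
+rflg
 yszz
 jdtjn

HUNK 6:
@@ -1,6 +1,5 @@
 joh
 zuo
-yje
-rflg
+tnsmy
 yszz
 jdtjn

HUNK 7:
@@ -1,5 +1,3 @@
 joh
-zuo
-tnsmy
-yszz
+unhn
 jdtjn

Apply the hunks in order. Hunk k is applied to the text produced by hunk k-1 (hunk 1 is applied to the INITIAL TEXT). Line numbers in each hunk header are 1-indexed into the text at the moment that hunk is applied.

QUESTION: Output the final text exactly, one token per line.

Hunk 1: at line 3 remove [hsf] add [breb,jqkg] -> 7 lines: joh mmlaw uypuw breb jqkg yszz jdtjn
Hunk 2: at line 1 remove [uypuw,breb,jqkg] add [gawjm,gbbkg] -> 6 lines: joh mmlaw gawjm gbbkg yszz jdtjn
Hunk 3: at line 1 remove [mmlaw] add [zuo] -> 6 lines: joh zuo gawjm gbbkg yszz jdtjn
Hunk 4: at line 2 remove [gawjm,gbbkg] add [yje,drg,unyrt] -> 7 lines: joh zuo yje drg unyrt yszz jdtjn
Hunk 5: at line 2 remove [drg,unyrt] add [rflg] -> 6 lines: joh zuo yje rflg yszz jdtjn
Hunk 6: at line 1 remove [yje,rflg] add [tnsmy] -> 5 lines: joh zuo tnsmy yszz jdtjn
Hunk 7: at line 1 remove [zuo,tnsmy,yszz] add [unhn] -> 3 lines: joh unhn jdtjn

Answer: joh
unhn
jdtjn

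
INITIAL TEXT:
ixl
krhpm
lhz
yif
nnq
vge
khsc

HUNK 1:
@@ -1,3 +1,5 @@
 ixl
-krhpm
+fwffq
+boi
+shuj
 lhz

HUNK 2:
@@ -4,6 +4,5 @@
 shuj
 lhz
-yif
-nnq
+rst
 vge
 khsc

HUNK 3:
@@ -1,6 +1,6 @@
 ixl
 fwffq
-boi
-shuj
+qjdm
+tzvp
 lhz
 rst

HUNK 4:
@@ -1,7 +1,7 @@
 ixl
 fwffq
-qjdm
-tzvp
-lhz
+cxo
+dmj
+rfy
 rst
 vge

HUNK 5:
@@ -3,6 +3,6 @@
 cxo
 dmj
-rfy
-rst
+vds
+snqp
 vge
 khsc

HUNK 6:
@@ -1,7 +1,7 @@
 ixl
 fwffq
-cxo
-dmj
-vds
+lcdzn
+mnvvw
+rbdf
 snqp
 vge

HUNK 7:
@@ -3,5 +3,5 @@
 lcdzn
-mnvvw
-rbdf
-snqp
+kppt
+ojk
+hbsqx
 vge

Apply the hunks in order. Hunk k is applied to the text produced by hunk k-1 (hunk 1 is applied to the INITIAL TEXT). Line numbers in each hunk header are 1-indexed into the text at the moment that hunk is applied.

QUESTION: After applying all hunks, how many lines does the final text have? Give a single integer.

Answer: 8

Derivation:
Hunk 1: at line 1 remove [krhpm] add [fwffq,boi,shuj] -> 9 lines: ixl fwffq boi shuj lhz yif nnq vge khsc
Hunk 2: at line 4 remove [yif,nnq] add [rst] -> 8 lines: ixl fwffq boi shuj lhz rst vge khsc
Hunk 3: at line 1 remove [boi,shuj] add [qjdm,tzvp] -> 8 lines: ixl fwffq qjdm tzvp lhz rst vge khsc
Hunk 4: at line 1 remove [qjdm,tzvp,lhz] add [cxo,dmj,rfy] -> 8 lines: ixl fwffq cxo dmj rfy rst vge khsc
Hunk 5: at line 3 remove [rfy,rst] add [vds,snqp] -> 8 lines: ixl fwffq cxo dmj vds snqp vge khsc
Hunk 6: at line 1 remove [cxo,dmj,vds] add [lcdzn,mnvvw,rbdf] -> 8 lines: ixl fwffq lcdzn mnvvw rbdf snqp vge khsc
Hunk 7: at line 3 remove [mnvvw,rbdf,snqp] add [kppt,ojk,hbsqx] -> 8 lines: ixl fwffq lcdzn kppt ojk hbsqx vge khsc
Final line count: 8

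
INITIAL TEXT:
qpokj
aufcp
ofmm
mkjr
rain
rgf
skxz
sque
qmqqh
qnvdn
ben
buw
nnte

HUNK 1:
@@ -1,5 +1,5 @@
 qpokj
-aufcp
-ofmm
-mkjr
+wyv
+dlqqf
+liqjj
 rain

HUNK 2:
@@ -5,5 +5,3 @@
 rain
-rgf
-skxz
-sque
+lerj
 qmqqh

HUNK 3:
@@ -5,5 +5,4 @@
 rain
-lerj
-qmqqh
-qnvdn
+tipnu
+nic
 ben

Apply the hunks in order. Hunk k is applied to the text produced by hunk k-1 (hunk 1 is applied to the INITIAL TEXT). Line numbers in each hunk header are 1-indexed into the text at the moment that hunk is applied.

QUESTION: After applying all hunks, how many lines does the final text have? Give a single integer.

Hunk 1: at line 1 remove [aufcp,ofmm,mkjr] add [wyv,dlqqf,liqjj] -> 13 lines: qpokj wyv dlqqf liqjj rain rgf skxz sque qmqqh qnvdn ben buw nnte
Hunk 2: at line 5 remove [rgf,skxz,sque] add [lerj] -> 11 lines: qpokj wyv dlqqf liqjj rain lerj qmqqh qnvdn ben buw nnte
Hunk 3: at line 5 remove [lerj,qmqqh,qnvdn] add [tipnu,nic] -> 10 lines: qpokj wyv dlqqf liqjj rain tipnu nic ben buw nnte
Final line count: 10

Answer: 10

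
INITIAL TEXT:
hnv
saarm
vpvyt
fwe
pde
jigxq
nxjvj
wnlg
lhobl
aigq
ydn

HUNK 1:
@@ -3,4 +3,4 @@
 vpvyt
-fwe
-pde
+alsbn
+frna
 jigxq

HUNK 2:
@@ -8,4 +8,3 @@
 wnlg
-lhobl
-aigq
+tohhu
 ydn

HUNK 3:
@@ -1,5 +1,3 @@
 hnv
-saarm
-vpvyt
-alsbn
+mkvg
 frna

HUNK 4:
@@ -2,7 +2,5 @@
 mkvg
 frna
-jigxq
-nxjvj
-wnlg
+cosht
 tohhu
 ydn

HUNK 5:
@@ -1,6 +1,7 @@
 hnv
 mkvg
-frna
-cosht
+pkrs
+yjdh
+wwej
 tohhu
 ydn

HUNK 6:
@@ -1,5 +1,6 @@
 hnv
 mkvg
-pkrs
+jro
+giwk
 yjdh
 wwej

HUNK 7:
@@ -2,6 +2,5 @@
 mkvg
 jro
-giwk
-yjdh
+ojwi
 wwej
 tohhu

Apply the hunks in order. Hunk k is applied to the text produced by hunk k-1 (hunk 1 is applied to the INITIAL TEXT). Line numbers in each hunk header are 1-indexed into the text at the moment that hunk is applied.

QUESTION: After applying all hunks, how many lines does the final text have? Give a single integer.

Hunk 1: at line 3 remove [fwe,pde] add [alsbn,frna] -> 11 lines: hnv saarm vpvyt alsbn frna jigxq nxjvj wnlg lhobl aigq ydn
Hunk 2: at line 8 remove [lhobl,aigq] add [tohhu] -> 10 lines: hnv saarm vpvyt alsbn frna jigxq nxjvj wnlg tohhu ydn
Hunk 3: at line 1 remove [saarm,vpvyt,alsbn] add [mkvg] -> 8 lines: hnv mkvg frna jigxq nxjvj wnlg tohhu ydn
Hunk 4: at line 2 remove [jigxq,nxjvj,wnlg] add [cosht] -> 6 lines: hnv mkvg frna cosht tohhu ydn
Hunk 5: at line 1 remove [frna,cosht] add [pkrs,yjdh,wwej] -> 7 lines: hnv mkvg pkrs yjdh wwej tohhu ydn
Hunk 6: at line 1 remove [pkrs] add [jro,giwk] -> 8 lines: hnv mkvg jro giwk yjdh wwej tohhu ydn
Hunk 7: at line 2 remove [giwk,yjdh] add [ojwi] -> 7 lines: hnv mkvg jro ojwi wwej tohhu ydn
Final line count: 7

Answer: 7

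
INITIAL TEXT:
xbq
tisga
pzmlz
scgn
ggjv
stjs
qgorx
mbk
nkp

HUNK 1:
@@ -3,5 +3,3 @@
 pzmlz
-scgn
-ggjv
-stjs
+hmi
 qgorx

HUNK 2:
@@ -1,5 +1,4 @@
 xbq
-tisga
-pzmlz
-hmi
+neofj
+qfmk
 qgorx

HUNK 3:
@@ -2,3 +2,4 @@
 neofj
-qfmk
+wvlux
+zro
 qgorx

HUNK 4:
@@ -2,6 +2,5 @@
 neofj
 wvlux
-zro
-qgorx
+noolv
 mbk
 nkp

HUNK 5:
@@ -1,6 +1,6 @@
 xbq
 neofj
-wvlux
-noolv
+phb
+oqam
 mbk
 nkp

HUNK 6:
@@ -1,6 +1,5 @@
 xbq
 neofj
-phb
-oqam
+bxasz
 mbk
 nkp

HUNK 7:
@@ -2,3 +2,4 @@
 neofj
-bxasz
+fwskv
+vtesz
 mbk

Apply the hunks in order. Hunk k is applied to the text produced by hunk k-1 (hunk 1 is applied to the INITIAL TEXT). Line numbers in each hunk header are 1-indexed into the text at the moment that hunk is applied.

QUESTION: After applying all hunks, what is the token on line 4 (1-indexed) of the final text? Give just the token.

Answer: vtesz

Derivation:
Hunk 1: at line 3 remove [scgn,ggjv,stjs] add [hmi] -> 7 lines: xbq tisga pzmlz hmi qgorx mbk nkp
Hunk 2: at line 1 remove [tisga,pzmlz,hmi] add [neofj,qfmk] -> 6 lines: xbq neofj qfmk qgorx mbk nkp
Hunk 3: at line 2 remove [qfmk] add [wvlux,zro] -> 7 lines: xbq neofj wvlux zro qgorx mbk nkp
Hunk 4: at line 2 remove [zro,qgorx] add [noolv] -> 6 lines: xbq neofj wvlux noolv mbk nkp
Hunk 5: at line 1 remove [wvlux,noolv] add [phb,oqam] -> 6 lines: xbq neofj phb oqam mbk nkp
Hunk 6: at line 1 remove [phb,oqam] add [bxasz] -> 5 lines: xbq neofj bxasz mbk nkp
Hunk 7: at line 2 remove [bxasz] add [fwskv,vtesz] -> 6 lines: xbq neofj fwskv vtesz mbk nkp
Final line 4: vtesz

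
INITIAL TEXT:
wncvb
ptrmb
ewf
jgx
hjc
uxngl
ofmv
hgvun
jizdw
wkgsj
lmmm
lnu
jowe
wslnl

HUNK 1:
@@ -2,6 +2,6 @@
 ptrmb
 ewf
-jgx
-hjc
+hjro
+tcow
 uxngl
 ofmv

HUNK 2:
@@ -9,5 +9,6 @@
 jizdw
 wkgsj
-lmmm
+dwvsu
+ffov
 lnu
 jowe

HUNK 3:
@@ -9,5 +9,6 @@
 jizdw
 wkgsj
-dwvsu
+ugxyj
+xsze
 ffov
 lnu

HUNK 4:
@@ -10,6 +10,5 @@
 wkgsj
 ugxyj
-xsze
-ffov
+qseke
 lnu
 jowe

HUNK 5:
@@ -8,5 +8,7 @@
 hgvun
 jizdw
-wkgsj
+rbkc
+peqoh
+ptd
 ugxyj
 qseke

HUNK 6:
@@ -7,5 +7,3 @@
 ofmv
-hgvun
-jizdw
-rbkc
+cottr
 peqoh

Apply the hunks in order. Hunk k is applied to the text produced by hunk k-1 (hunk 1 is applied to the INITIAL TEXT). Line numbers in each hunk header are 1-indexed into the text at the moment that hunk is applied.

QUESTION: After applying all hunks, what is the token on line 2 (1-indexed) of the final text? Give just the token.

Answer: ptrmb

Derivation:
Hunk 1: at line 2 remove [jgx,hjc] add [hjro,tcow] -> 14 lines: wncvb ptrmb ewf hjro tcow uxngl ofmv hgvun jizdw wkgsj lmmm lnu jowe wslnl
Hunk 2: at line 9 remove [lmmm] add [dwvsu,ffov] -> 15 lines: wncvb ptrmb ewf hjro tcow uxngl ofmv hgvun jizdw wkgsj dwvsu ffov lnu jowe wslnl
Hunk 3: at line 9 remove [dwvsu] add [ugxyj,xsze] -> 16 lines: wncvb ptrmb ewf hjro tcow uxngl ofmv hgvun jizdw wkgsj ugxyj xsze ffov lnu jowe wslnl
Hunk 4: at line 10 remove [xsze,ffov] add [qseke] -> 15 lines: wncvb ptrmb ewf hjro tcow uxngl ofmv hgvun jizdw wkgsj ugxyj qseke lnu jowe wslnl
Hunk 5: at line 8 remove [wkgsj] add [rbkc,peqoh,ptd] -> 17 lines: wncvb ptrmb ewf hjro tcow uxngl ofmv hgvun jizdw rbkc peqoh ptd ugxyj qseke lnu jowe wslnl
Hunk 6: at line 7 remove [hgvun,jizdw,rbkc] add [cottr] -> 15 lines: wncvb ptrmb ewf hjro tcow uxngl ofmv cottr peqoh ptd ugxyj qseke lnu jowe wslnl
Final line 2: ptrmb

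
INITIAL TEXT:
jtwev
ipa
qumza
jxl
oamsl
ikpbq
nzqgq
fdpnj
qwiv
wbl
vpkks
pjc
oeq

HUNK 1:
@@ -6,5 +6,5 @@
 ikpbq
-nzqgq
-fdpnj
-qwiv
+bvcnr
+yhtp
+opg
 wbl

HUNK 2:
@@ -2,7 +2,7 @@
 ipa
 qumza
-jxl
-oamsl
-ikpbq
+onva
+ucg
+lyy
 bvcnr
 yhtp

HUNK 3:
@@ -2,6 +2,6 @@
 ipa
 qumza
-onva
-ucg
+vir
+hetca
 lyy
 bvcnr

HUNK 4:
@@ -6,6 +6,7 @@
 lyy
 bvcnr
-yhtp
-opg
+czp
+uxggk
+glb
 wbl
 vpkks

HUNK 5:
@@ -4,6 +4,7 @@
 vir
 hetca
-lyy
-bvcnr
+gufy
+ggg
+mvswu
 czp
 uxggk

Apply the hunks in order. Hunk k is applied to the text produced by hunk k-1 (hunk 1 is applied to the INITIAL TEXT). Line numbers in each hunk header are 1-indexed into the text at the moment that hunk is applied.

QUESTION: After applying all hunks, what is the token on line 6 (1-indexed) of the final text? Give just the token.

Hunk 1: at line 6 remove [nzqgq,fdpnj,qwiv] add [bvcnr,yhtp,opg] -> 13 lines: jtwev ipa qumza jxl oamsl ikpbq bvcnr yhtp opg wbl vpkks pjc oeq
Hunk 2: at line 2 remove [jxl,oamsl,ikpbq] add [onva,ucg,lyy] -> 13 lines: jtwev ipa qumza onva ucg lyy bvcnr yhtp opg wbl vpkks pjc oeq
Hunk 3: at line 2 remove [onva,ucg] add [vir,hetca] -> 13 lines: jtwev ipa qumza vir hetca lyy bvcnr yhtp opg wbl vpkks pjc oeq
Hunk 4: at line 6 remove [yhtp,opg] add [czp,uxggk,glb] -> 14 lines: jtwev ipa qumza vir hetca lyy bvcnr czp uxggk glb wbl vpkks pjc oeq
Hunk 5: at line 4 remove [lyy,bvcnr] add [gufy,ggg,mvswu] -> 15 lines: jtwev ipa qumza vir hetca gufy ggg mvswu czp uxggk glb wbl vpkks pjc oeq
Final line 6: gufy

Answer: gufy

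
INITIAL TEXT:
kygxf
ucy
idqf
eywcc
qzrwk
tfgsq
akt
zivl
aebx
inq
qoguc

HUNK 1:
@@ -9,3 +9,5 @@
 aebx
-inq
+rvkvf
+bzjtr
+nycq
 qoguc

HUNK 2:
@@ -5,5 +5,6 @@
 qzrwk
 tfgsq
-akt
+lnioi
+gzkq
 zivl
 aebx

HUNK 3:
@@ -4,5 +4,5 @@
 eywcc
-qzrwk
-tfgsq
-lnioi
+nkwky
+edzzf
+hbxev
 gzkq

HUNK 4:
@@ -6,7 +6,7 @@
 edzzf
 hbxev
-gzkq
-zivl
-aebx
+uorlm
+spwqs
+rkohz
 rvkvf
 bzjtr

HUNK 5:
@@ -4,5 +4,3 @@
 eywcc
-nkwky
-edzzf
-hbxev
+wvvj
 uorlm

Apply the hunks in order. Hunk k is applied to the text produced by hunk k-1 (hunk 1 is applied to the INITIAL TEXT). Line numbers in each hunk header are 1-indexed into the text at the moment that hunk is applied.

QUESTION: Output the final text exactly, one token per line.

Answer: kygxf
ucy
idqf
eywcc
wvvj
uorlm
spwqs
rkohz
rvkvf
bzjtr
nycq
qoguc

Derivation:
Hunk 1: at line 9 remove [inq] add [rvkvf,bzjtr,nycq] -> 13 lines: kygxf ucy idqf eywcc qzrwk tfgsq akt zivl aebx rvkvf bzjtr nycq qoguc
Hunk 2: at line 5 remove [akt] add [lnioi,gzkq] -> 14 lines: kygxf ucy idqf eywcc qzrwk tfgsq lnioi gzkq zivl aebx rvkvf bzjtr nycq qoguc
Hunk 3: at line 4 remove [qzrwk,tfgsq,lnioi] add [nkwky,edzzf,hbxev] -> 14 lines: kygxf ucy idqf eywcc nkwky edzzf hbxev gzkq zivl aebx rvkvf bzjtr nycq qoguc
Hunk 4: at line 6 remove [gzkq,zivl,aebx] add [uorlm,spwqs,rkohz] -> 14 lines: kygxf ucy idqf eywcc nkwky edzzf hbxev uorlm spwqs rkohz rvkvf bzjtr nycq qoguc
Hunk 5: at line 4 remove [nkwky,edzzf,hbxev] add [wvvj] -> 12 lines: kygxf ucy idqf eywcc wvvj uorlm spwqs rkohz rvkvf bzjtr nycq qoguc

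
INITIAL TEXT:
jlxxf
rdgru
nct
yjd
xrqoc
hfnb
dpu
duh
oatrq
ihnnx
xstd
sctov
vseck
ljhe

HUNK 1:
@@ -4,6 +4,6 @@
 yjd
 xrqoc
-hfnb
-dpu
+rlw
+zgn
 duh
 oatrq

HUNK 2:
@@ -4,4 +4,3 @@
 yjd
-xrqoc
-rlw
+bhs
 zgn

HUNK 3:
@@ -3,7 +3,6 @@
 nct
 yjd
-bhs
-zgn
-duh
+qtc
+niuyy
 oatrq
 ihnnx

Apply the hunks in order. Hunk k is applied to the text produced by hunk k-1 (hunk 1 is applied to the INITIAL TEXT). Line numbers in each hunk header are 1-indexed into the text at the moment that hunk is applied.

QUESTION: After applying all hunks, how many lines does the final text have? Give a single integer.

Hunk 1: at line 4 remove [hfnb,dpu] add [rlw,zgn] -> 14 lines: jlxxf rdgru nct yjd xrqoc rlw zgn duh oatrq ihnnx xstd sctov vseck ljhe
Hunk 2: at line 4 remove [xrqoc,rlw] add [bhs] -> 13 lines: jlxxf rdgru nct yjd bhs zgn duh oatrq ihnnx xstd sctov vseck ljhe
Hunk 3: at line 3 remove [bhs,zgn,duh] add [qtc,niuyy] -> 12 lines: jlxxf rdgru nct yjd qtc niuyy oatrq ihnnx xstd sctov vseck ljhe
Final line count: 12

Answer: 12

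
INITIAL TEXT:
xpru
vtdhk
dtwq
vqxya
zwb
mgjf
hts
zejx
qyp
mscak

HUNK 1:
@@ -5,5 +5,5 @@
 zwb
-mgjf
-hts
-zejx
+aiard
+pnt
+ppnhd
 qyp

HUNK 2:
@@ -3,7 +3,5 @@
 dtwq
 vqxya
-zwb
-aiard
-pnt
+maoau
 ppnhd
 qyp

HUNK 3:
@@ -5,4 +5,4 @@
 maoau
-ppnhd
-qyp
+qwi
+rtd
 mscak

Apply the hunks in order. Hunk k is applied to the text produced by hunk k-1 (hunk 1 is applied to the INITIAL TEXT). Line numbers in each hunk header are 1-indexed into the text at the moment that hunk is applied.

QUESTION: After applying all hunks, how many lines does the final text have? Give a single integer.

Hunk 1: at line 5 remove [mgjf,hts,zejx] add [aiard,pnt,ppnhd] -> 10 lines: xpru vtdhk dtwq vqxya zwb aiard pnt ppnhd qyp mscak
Hunk 2: at line 3 remove [zwb,aiard,pnt] add [maoau] -> 8 lines: xpru vtdhk dtwq vqxya maoau ppnhd qyp mscak
Hunk 3: at line 5 remove [ppnhd,qyp] add [qwi,rtd] -> 8 lines: xpru vtdhk dtwq vqxya maoau qwi rtd mscak
Final line count: 8

Answer: 8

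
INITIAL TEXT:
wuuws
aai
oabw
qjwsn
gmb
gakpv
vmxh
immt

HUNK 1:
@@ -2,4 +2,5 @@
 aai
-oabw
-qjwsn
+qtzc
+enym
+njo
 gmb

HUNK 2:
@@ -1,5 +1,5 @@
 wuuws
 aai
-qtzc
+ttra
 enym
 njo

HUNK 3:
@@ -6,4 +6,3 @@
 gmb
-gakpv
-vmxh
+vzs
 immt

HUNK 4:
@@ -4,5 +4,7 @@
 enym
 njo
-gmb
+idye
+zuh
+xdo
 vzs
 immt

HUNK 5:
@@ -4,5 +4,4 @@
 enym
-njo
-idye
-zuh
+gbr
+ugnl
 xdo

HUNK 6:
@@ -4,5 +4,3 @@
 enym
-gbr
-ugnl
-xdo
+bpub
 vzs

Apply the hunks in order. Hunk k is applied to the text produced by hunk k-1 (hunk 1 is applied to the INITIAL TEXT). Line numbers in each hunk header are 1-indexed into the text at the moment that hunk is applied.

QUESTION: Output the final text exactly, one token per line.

Hunk 1: at line 2 remove [oabw,qjwsn] add [qtzc,enym,njo] -> 9 lines: wuuws aai qtzc enym njo gmb gakpv vmxh immt
Hunk 2: at line 1 remove [qtzc] add [ttra] -> 9 lines: wuuws aai ttra enym njo gmb gakpv vmxh immt
Hunk 3: at line 6 remove [gakpv,vmxh] add [vzs] -> 8 lines: wuuws aai ttra enym njo gmb vzs immt
Hunk 4: at line 4 remove [gmb] add [idye,zuh,xdo] -> 10 lines: wuuws aai ttra enym njo idye zuh xdo vzs immt
Hunk 5: at line 4 remove [njo,idye,zuh] add [gbr,ugnl] -> 9 lines: wuuws aai ttra enym gbr ugnl xdo vzs immt
Hunk 6: at line 4 remove [gbr,ugnl,xdo] add [bpub] -> 7 lines: wuuws aai ttra enym bpub vzs immt

Answer: wuuws
aai
ttra
enym
bpub
vzs
immt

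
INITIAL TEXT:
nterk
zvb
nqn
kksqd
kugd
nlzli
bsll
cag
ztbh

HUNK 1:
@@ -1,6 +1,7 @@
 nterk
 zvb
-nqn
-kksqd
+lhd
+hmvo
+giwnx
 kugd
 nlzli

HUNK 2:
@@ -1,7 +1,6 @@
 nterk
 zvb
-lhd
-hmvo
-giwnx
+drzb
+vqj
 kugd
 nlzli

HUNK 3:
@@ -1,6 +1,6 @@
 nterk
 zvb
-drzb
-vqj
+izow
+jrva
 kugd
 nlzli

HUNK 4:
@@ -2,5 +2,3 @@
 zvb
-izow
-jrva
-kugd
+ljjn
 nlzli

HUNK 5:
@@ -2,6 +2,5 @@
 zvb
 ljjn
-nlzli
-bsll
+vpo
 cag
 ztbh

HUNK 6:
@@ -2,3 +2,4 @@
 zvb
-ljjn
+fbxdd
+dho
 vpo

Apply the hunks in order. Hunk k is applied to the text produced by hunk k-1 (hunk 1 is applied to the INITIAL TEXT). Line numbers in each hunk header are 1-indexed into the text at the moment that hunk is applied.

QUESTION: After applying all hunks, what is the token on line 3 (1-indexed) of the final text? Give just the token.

Hunk 1: at line 1 remove [nqn,kksqd] add [lhd,hmvo,giwnx] -> 10 lines: nterk zvb lhd hmvo giwnx kugd nlzli bsll cag ztbh
Hunk 2: at line 1 remove [lhd,hmvo,giwnx] add [drzb,vqj] -> 9 lines: nterk zvb drzb vqj kugd nlzli bsll cag ztbh
Hunk 3: at line 1 remove [drzb,vqj] add [izow,jrva] -> 9 lines: nterk zvb izow jrva kugd nlzli bsll cag ztbh
Hunk 4: at line 2 remove [izow,jrva,kugd] add [ljjn] -> 7 lines: nterk zvb ljjn nlzli bsll cag ztbh
Hunk 5: at line 2 remove [nlzli,bsll] add [vpo] -> 6 lines: nterk zvb ljjn vpo cag ztbh
Hunk 6: at line 2 remove [ljjn] add [fbxdd,dho] -> 7 lines: nterk zvb fbxdd dho vpo cag ztbh
Final line 3: fbxdd

Answer: fbxdd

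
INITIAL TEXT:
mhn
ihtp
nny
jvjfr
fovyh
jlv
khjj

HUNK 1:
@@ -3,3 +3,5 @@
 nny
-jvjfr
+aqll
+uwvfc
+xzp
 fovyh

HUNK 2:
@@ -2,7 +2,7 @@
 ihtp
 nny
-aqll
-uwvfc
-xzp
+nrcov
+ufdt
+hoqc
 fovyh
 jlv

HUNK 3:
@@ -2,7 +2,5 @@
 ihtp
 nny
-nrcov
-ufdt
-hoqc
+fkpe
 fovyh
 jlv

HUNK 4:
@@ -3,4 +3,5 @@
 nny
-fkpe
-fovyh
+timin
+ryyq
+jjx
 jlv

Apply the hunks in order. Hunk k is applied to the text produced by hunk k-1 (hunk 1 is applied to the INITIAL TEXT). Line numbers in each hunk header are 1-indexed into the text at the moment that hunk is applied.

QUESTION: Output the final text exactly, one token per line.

Hunk 1: at line 3 remove [jvjfr] add [aqll,uwvfc,xzp] -> 9 lines: mhn ihtp nny aqll uwvfc xzp fovyh jlv khjj
Hunk 2: at line 2 remove [aqll,uwvfc,xzp] add [nrcov,ufdt,hoqc] -> 9 lines: mhn ihtp nny nrcov ufdt hoqc fovyh jlv khjj
Hunk 3: at line 2 remove [nrcov,ufdt,hoqc] add [fkpe] -> 7 lines: mhn ihtp nny fkpe fovyh jlv khjj
Hunk 4: at line 3 remove [fkpe,fovyh] add [timin,ryyq,jjx] -> 8 lines: mhn ihtp nny timin ryyq jjx jlv khjj

Answer: mhn
ihtp
nny
timin
ryyq
jjx
jlv
khjj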